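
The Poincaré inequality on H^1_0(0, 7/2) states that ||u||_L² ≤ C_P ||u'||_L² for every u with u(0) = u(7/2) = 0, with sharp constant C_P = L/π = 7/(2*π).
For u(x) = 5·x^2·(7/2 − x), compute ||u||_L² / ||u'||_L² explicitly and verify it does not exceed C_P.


||u||_L² / ||u'||_L² = sqrt(14)/4 < C_P = 7/(2*π).

u(x) = 5·x^2·(7/2 − x), so u'(x) = 5*x*(7 - 3*x).
u(x) = 5·x^2·(7/2 − x) vanishes at x = 0 and x = 7/2, so u ∈ H^1_0(0, 7/2). Differentiate via the product rule and integrate the resulting polynomials term by term.
  ∫_0^7/2 u² dx = ∫_0^7/2 (25*x^6 - 175*x^5 + 1225*x^4/4) dx. Term by term:
    ∫_0^7/2 25*x^6 dx = 2941225/128;  ∫_0^7/2 -175*x^5 dx = -20588575/384;  ∫_0^7/2 1225*x^4/4 dx = 4117715/128.
  Sum: 2941225/128 − 20588575/384 + 4117715/128 = 588245/384.
  ∫_0^7/2 (u')² dx = ∫_0^7/2 (225*x^4 - 1050*x^3 + 1225*x^2) dx. Term by term:
    ∫_0^7/2 225*x^4 dx = 756315/32;  ∫_0^7/2 -1050*x^3 dx = -1260525/32;  ∫_0^7/2 1225*x^2 dx = 420175/24.
  Sum: 756315/32 − 1260525/32 + 420175/24 = 84035/48.
∫_0^7/2 u² dx = 588245/384, so ||u||_L² = 343*sqrt(30)/48.
∫_0^7/2 (u')² dx = 84035/48, so ||u'||_L² = 49*sqrt(105)/12.
Ratio ||u||_L² / ||u'||_L² = sqrt(14)/4.
Sharp Poincaré constant on H^1_0(0, 7/2) is C_P = L/π = 7/(2*π), achieved by sin(2*π/7·x).
A polynomial bump cannot attain the sharp Poincaré constant (only the first sine eigenfunction does), so the ratio is strictly less than C_P, consistent with ||u||_L² ≤ C_P ||u'||_L².


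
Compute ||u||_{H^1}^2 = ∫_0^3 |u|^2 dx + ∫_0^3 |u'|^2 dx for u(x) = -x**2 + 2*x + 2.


||u||_{H^1}^2 = 138/5

The H^1 norm (squared) on an interval (0, L) is
  ||u||_{H^1}^2 = ∫_0^L u(x)^2 dx + ∫_0^L u'(x)^2 dx.
Compute u'(x) = 2 - 2*x.
Then u(x)^2 = x**4 - 4*x**3 + 8*x + 4 and u'(x)^2 = 4*x**2 - 8*x + 4.
Integrate each monomial from 0 to 3 using ∫_0^3 c·x^n dx = c·3^(n+1)/(n+1):
  ∫_0^3 u(x)^2 dx = ∫_0^3 (x^4 - 4*x^3 + 8*x + 4) dx. Term by term:
    ∫_0^3 x^4 dx = 243/5;  ∫_0^3 -4*x^3 dx = -81;  ∫_0^3 8*x dx = 36;
    ∫_0^3 4 dx = 12.
  Sum: 243/5 − 81 + 36 + 12 = 78/5.
  ∫_0^3 u'(x)^2 dx = ∫_0^3 (4*x^2 - 8*x + 4) dx. Term by term:
    ∫_0^3 4*x^2 dx = 36;  ∫_0^3 -8*x dx = -36;  ∫_0^3 4 dx = 12.
  Sum: 36 − 36 + 12 = 12.
Adding: ||u||_{H^1}^2 = 78/5 + 12 = 138/5.


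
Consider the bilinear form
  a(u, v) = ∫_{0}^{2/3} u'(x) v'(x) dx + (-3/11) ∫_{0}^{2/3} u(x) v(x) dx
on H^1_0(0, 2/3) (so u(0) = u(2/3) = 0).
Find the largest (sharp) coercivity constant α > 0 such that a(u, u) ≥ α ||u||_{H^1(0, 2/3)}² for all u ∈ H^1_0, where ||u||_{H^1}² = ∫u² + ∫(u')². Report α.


α = 3*(-4 + 33*π^2)/(11*(4 + 9*π^2))

Coercivity of a(·,·) on H^1_0(0, 2/3) means a(u, u) ≥ α ||u||_{H^1}² for every u ∈ H^1_0.
The interval has length L = 2/3, and Poincaré/coercivity depend only on L. Here a(u, u) = ∫(u')² + (-3/11)·∫u².
Here c = -3/11 < 0 with |c| < (π/L)² = 9*π^2/4, so coercivity still holds. The condition a(u,u) ≥ α||u||_{H^1}² reads (1−α)∫(u')² ≥ (α−c)∫u². Any admissible α is ≤ 1 (rapidly oscillating u have ∫u²/∫(u')² → 0), and α = 1 would force 0 ≥ (1−c)∫u², impossible since c < 1; so 1−α > 0. By the sharp Poincaré inequality on H^1_0 of an interval of length L, ∫(u')² ≥ (π/L)²∫u² with equality for the first sine mode sin(π(x−x₀)/L) (x₀ the left endpoint), so the inequality holds for all u iff (1−α)(π/L)² ≥ α − c, i.e. α ≤ ((π/L)² + c)/((π/L)² + 1) = (1 + c(L/π)²)/(1 + (L/π)²). (Direct route, valid since c ≤ 0: Poincaré gives c∫u² ≥ c(L/π)²∫(u')², so a(u,u) ≥ (1 + c(L/π)²)∫(u')², while ||u||_{H^1}² ≤ (1 + (L/π)²)∫(u')²; dividing yields the same α.) With (π/L)² = 9*π^2/4 and c = -3/11, the largest admissible constant is α = ((π/L)² + c)/((π/L)² + 1).
Simplifying, α = 3*(-4 + 33*π^2)/(11*(4 + 9*π^2)).


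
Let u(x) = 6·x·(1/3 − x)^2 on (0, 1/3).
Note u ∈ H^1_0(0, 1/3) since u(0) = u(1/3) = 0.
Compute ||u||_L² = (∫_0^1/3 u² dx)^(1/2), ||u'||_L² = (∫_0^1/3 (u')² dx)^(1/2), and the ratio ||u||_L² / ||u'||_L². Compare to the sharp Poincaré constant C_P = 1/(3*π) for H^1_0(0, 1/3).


||u||_L² / ||u'||_L² = sqrt(14)/42 < C_P = 1/(3*π).

u(x) = 6·x·(1/3 − x)^2, so u'(x) = 2*(x - 1/3)*(9*x - 1).
u(x) = 6·x·(1/3 − x)^2 vanishes at x = 0 and x = 1/3, so u ∈ H^1_0(0, 1/3). Differentiate via the product rule and integrate the resulting polynomials term by term.
  ∫_0^1/3 u² dx = ∫_0^1/3 (36*x^6 - 48*x^5 + 24*x^4 - 16*x^3/3 + 4*x^2/9) dx. Term by term:
    ∫_0^1/3 36*x^6 dx = 4/1701;  ∫_0^1/3 -48*x^5 dx = -8/729;  ∫_0^1/3 24*x^4 dx = 8/405;
    ∫_0^1/3 -16*x^3/3 dx = -4/243;  ∫_0^1/3 4*x^2/9 dx = 4/729.
  Sum: 4/1701 − 8/729 + 8/405 − 4/243 + 4/729 = 4/25515.
  ∫_0^1/3 (u')² dx = ∫_0^1/3 (324*x^4 - 288*x^3 + 88*x^2 - 32*x/3 + 4/9) dx. Term by term:
    ∫_0^1/3 324*x^4 dx = 4/15;  ∫_0^1/3 -288*x^3 dx = -8/9;  ∫_0^1/3 88*x^2 dx = 88/81;
    ∫_0^1/3 -32*x/3 dx = -16/27;  ∫_0^1/3 4/9 dx = 4/27.
  Sum: 4/15 − 8/9 + 88/81 − 16/27 + 4/27 = 8/405.
∫_0^1/3 u² dx = 4/25515, so ||u||_L² = 2*sqrt(35)/945.
∫_0^1/3 (u')² dx = 8/405, so ||u'||_L² = 2*sqrt(10)/45.
Ratio ||u||_L² / ||u'||_L² = sqrt(14)/42.
Sharp Poincaré constant on H^1_0(0, 1/3) is C_P = L/π = 1/(3*π), achieved by sin(3*π·x).
A polynomial bump cannot attain the sharp Poincaré constant (only the first sine eigenfunction does), so the ratio is strictly less than C_P, consistent with ||u||_L² ≤ C_P ||u'||_L².


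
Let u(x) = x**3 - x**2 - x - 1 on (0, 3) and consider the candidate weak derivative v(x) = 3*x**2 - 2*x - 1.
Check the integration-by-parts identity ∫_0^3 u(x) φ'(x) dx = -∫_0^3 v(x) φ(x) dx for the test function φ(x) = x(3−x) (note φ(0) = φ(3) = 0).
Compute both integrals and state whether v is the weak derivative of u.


LHS = -369/20, RHS = -369/20. Yes, v = u' weakly.

u(x) = x**3 - x**2 - x - 1, classical derivative u'(x) = 3*x**2 - 2*x - 1.
φ(x) = x(3−x), so φ'(x) = 3 - 2*x.
Note φ(0) = φ(3) = 0, so the boundary term u·φ vanishes.
LHS = ∫_0^3 u(x) φ'(x) dx = ∫_0^3 (-2*x^4 + 5*x^3 - x^2 - x - 3) dx. Term by term:
  ∫_0^3 -2*x^4 dx = -486/5;  ∫_0^3 5*x^3 dx = 405/4;  ∫_0^3 -x^2 dx = -9;
  ∫_0^3 -x dx = -9/2;  ∫_0^3 -3 dx = -9.
Sum: -486/5 + 405/4 − 9 − 9/2 − 9 = -369/20.
So LHS = -369/20.
∫_0^3 v(x) φ(x) dx = ∫_0^3 (-3*x^4 + 11*x^3 - 5*x^2 - 3*x) dx. Term by term:
  ∫_0^3 -3*x^4 dx = -729/5;  ∫_0^3 11*x^3 dx = 891/4;  ∫_0^3 -5*x^2 dx = -45;
  ∫_0^3 -3*x dx = -27/2.
Sum: -729/5 + 891/4 − 45 − 27/2 = 369/20.
So RHS = -∫_0^3 v(x) φ(x) dx = -369/20.
LHS = RHS, so the identity holds for this test φ.
Moreover u is smooth here and v(x) = u'(x) = 3*x**2 - 2*x - 1 pointwise, so the identity holds for every test function. Hence v is the weak derivative of u.


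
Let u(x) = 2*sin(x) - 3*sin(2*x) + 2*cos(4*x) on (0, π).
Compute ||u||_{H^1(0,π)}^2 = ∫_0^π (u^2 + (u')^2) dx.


||u||_{H^1(0,π)}^2 = -272/15 + 121*π/2

u'(x) = -8*sin(4*x) + 2*cos(x) - 6*cos(2*x).
Expand u² and (u')² and integrate term by term on (0, π), using: for integers n ≥ 1, ∫_0^π sin²(nx) dx = ∫_0^π cos²(nx) dx = π/2; for n ≠ n', ∫_0^π sin(nx)sin(n'x) dx = ∫_0^π cos(nx)cos(n'x) dx = 0; and by product-to-sum, ∫_0^π sin(nx)cos(n'x) dx = ½∫_0^π [sin((n+n')x) + sin((n−n')x)] dx, which is 0 when n+n' is even and 2n/(n²−n'²) when n+n' is odd (it need not vanish on (0, π)).
  u² squared terms: (-3)²·∫sin(2x)² dx = 9·π/2 = 9*π/2;  (2)²·∫cos(4x)² dx = 4·π/2 = 2*π;  (2)²·∫sin(x)² dx = 4·π/2 = 2*π.
  u² cross terms: 2·(-3)·(2)·∫sin(2x)·cos(4x) dx = -12·(0) = 0;  2·(-3)·(2)·∫sin(2x)·sin(x) dx = -12·(0) = 0;  2·(2)·(2)·∫cos(4x)·sin(x) dx = 8·(-2/15) = -16/15.
  So ∫_0^π u² dx = 9*π/2 + 2*π + 2*π + 0 + 0 − 16/15 = -16/15 + 17*π/2.
  (u')² squared terms: (-8)²·∫sin(4x)² dx = 64·π/2 = 32*π;  (-6)²·∫cos(2x)² dx = 36·π/2 = 18*π;  (2)²·∫cos(x)² dx = 4·π/2 = 2*π.
  (u')² cross terms: 2·(-8)·(-6)·∫sin(4x)·cos(2x) dx = 96·(0) = 0;  2·(-8)·(2)·∫sin(4x)·cos(x) dx = -32·(8/15) = -256/15;  2·(-6)·(2)·∫cos(2x)·cos(x) dx = -24·(0) = 0.
  So ∫_0^π (u')² dx = 32*π + 18*π + 2*π + 0 − 256/15 + 0 = -256/15 + 52*π.
||u||_{H^1}^2 = (-16/15 + 17*π/2) + (-256/15 + 52*π) = -272/15 + 121*π/2.


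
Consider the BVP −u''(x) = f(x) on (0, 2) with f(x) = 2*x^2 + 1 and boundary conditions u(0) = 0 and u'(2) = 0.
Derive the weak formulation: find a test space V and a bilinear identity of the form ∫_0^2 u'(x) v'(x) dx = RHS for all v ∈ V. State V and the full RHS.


V = {v ∈ H^1(0, 2) : v(0) = 0} (test functions vanish at x = 0 where u is specified); weak form: ∫_0^2 u'v' dx = ∫_0^2 (2*x^2 + 1) v dx for all v ∈ V.

Multiply both sides by a test function v and integrate from 0 to 2:
  ∫_0^2 −u''(x) v(x) dx = ∫_0^2 f(x) v(x) dx.
Integrate the LHS by parts once:
  ∫_0^2 −u'' v dx = −[u'(x) v(x)]_0^2 + ∫_0^2 u'(x) v'(x) dx.
Thus ∫_0^2 u'(x) v'(x) dx = ∫_0^2 f(x) v(x) dx + [u'(x) v(x)]_0^2.
Choose V so that boundary terms are either known or forced to vanish.
Mixed BC: u(0) = 0 (Dirichlet) and u'(2) = 0 (Neumann). Define V = {v ∈ H^1(0, 2) : v(0) = 0}. Then [u' v]_0^2 = u'(2)·v(2) − u'(0)·0 = 0.
Weak formulation: find u (satisfying any essential BC) such that ∫_0^2 u'(x) v'(x) dx = ∫_0^2 f v dx for all v ∈ V (Dirichlet at 0 absorbed into V; the Neumann datum at x = 2 is zero, so no boundary term remains).
Substituting f(x) = 2*x^2 + 1, the right-hand side is ∫_0^2 (2*x^2 + 1) v dx.


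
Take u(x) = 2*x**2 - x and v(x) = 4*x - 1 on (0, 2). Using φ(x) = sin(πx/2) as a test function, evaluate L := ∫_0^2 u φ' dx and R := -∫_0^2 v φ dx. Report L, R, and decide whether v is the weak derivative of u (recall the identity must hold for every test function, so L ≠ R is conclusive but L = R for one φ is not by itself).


LHS = -12/π, RHS = -12/π. Yes, v = u' weakly.

u(x) = 2*x**2 - x, classical derivative u'(x) = 4*x - 1.
φ(x) = sin(πx/2), so φ'(x) = π*cos(π*x/2)/2.
Note φ(0) = φ(2) = 0, so the boundary term u·φ vanishes.
LHS = ∫_0^2 u(x) φ'(x) dx = ∫_0^2 (π*x^2*cos(π*x/2) - π*x*cos(π*x/2)/2) dx. Term by term:
  ∫_0^2 π*x^2*cos(π*x/2) dx = -16/π;  ∫_0^2 -π*x*cos(π*x/2)/2 dx = 4/π.
Sum: -16/π + 4/π = -12/π.
So LHS = -12/π.
∫_0^2 v(x) φ(x) dx = ∫_0^2 (4*x*sin(π*x/2) - sin(π*x/2)) dx. Term by term:
  ∫_0^2 -sin(π*x/2) dx = -4/π;  ∫_0^2 4*x*sin(π*x/2) dx = 16/π.
Sum: -4/π + 16/π = 12/π.
So RHS = -∫_0^2 v(x) φ(x) dx = -12/π.
LHS = RHS, so the identity holds for this test φ.
Moreover u is smooth here and v(x) = u'(x) = 4*x - 1 pointwise, so the identity holds for every test function. Hence v is the weak derivative of u.


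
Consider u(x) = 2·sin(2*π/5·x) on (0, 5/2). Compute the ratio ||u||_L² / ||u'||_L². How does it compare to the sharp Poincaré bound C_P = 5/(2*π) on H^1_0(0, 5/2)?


||u||_L² / ||u'||_L² = 5/(2*π) = C_P.

u(x) = 2·sin(2*π/5·x), so u'(x) = 4*π*cos(2*π*x/5)/5.
Writing u(x) = A·sin(kπx/L) with A = 2 and k = 1, use ∫_0^L sin²(kπx/L) dx = L/2 and ∫_0^L cos²(kπx/L) dx = L/2.
u² = 4·sin²(2*π/5·x) and (u')² = 16*π^2/25·cos²(2*π/5·x), and each of sin², cos² integrates to L/2 = 5/4 over (0, 5/2).
∫_0^5/2 u² dx = 5, so ||u||_L² = sqrt(5).
∫_0^5/2 (u')² dx = 4*π^2/5, so ||u'||_L² = 2*sqrt(5)*π/5.
Ratio ||u||_L² / ||u'||_L² = 5/(2*π).
Sharp Poincaré constant on H^1_0(0, 5/2) is C_P = L/π = 5/(2*π), achieved by sin(2*π/5·x).
This is the k = 1 eigenfunction (up to amplitude), so the ratio equals the sharp Poincaré constant exactly.


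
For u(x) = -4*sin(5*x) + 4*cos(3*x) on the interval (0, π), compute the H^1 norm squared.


||u||_{H^1(0,π)}^2 = 288*π

u'(x) = -12*sin(3*x) - 20*cos(5*x).
Expand u² and (u')² and integrate term by term on (0, π), using: for integers n ≥ 1, ∫_0^π sin²(nx) dx = ∫_0^π cos²(nx) dx = π/2; for n ≠ n', ∫_0^π sin(nx)sin(n'x) dx = ∫_0^π cos(nx)cos(n'x) dx = 0; and by product-to-sum, ∫_0^π sin(nx)cos(n'x) dx = ½∫_0^π [sin((n+n')x) + sin((n−n')x)] dx, which is 0 when n+n' is even and 2n/(n²−n'²) when n+n' is odd (it need not vanish on (0, π)).
  u² squared terms: (-4)²·∫sin(5x)² dx = 16·π/2 = 8*π;  (4)²·∫cos(3x)² dx = 16·π/2 = 8*π.
  u² cross terms: 2·(-4)·(4)·∫sin(5x)·cos(3x) dx = -32·(0) = 0.
  So ∫_0^π u² dx = 8*π + 8*π + 0 = 16*π.
  (u')² squared terms: (-20)²·∫cos(5x)² dx = 400·π/2 = 200*π;  (-12)²·∫sin(3x)² dx = 144·π/2 = 72*π.
  (u')² cross terms: 2·(-20)·(-12)·∫cos(5x)·sin(3x) dx = 480·(0) = 0.
  So ∫_0^π (u')² dx = 200*π + 72*π + 0 = 272*π.
||u||_{H^1}^2 = (16*π) + (272*π) = 288*π.


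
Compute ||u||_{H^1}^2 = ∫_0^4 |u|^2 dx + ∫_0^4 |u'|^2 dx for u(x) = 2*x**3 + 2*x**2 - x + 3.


||u||_{H^1}^2 = 912488/35

The H^1 norm (squared) on an interval (0, L) is
  ||u||_{H^1}^2 = ∫_0^L u(x)^2 dx + ∫_0^L u'(x)^2 dx.
Compute u'(x) = 6*x**2 + 4*x - 1.
Then u(x)^2 = 4*x**6 + 8*x**5 + 8*x**3 + 13*x**2 - 6*x + 9 and u'(x)^2 = 36*x**4 + 48*x**3 + 4*x**2 - 8*x + 1.
Integrate each monomial from 0 to 4 using ∫_0^4 c·x^n dx = c·4^(n+1)/(n+1):
  ∫_0^4 u(x)^2 dx = ∫_0^4 (4*x^6 + 8*x^5 + 8*x^3 + 13*x^2 - 6*x + 9) dx. Term by term:
    ∫_0^4 4*x^6 dx = 65536/7;  ∫_0^4 8*x^5 dx = 16384/3;  ∫_0^4 8*x^3 dx = 512;
    ∫_0^4 13*x^2 dx = 832/3;  ∫_0^4 -6*x dx = -48;  ∫_0^4 9 dx = 36.
  Sum: 65536/7 + 16384/3 + 512 + 832/3 − 48 + 36 = 327620/21.
  ∫_0^4 u'(x)^2 dx = ∫_0^4 (36*x^4 + 48*x^3 + 4*x^2 - 8*x + 1) dx. Term by term:
    ∫_0^4 36*x^4 dx = 36864/5;  ∫_0^4 48*x^3 dx = 3072;  ∫_0^4 4*x^2 dx = 256/3;
    ∫_0^4 -8*x dx = -64;  ∫_0^4 1 dx = 4.
  Sum: 36864/5 + 3072 + 256/3 − 64 + 4 = 157052/15.
Adding: ||u||_{H^1}^2 = 327620/21 + 157052/15 = 912488/35.


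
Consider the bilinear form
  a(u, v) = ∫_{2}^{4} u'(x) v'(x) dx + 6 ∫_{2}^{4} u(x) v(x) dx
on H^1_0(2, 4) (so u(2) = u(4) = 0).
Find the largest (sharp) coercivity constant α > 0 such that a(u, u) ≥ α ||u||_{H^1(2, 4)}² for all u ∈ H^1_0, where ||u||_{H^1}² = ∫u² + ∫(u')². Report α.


α = 1

Coercivity of a(·,·) on H^1_0(2, 4) means a(u, u) ≥ α ||u||_{H^1}² for every u ∈ H^1_0.
The interval has length L = 2, and Poincaré/coercivity depend only on L. Here a(u, u) = ∫(u')² + (6)·∫u².
Here c = 6 ≥ 1, so a(u,u) = ∫(u')² + c∫u² ≥ ∫(u')² + ∫u² = ||u||_{H^1}², i.e. α = 1 works. No larger α is possible: a(u,u) ≥ α||u||_{H^1}² means (1−α)∫(u')² ≥ (α−c)∫u², and for the modes u_n = sin(nπ(x−x₀)/L) (x₀ the left endpoint) one has ∫u_n²/∫(u_n')² = (L/(nπ))² → 0, so a(u_n,u_n)/||u_n||_{H^1}² → 1. Hence the optimal constant is α = 1.
Therefore α = 1.


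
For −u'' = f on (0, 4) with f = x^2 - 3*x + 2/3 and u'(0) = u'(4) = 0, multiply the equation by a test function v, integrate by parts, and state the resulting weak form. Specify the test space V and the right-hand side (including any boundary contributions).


V = H^1(0, 4) (no boundary constraint on v; u is determined up to an additive constant); weak form: ∫_0^4 u'v' dx = ∫_0^4 (x^2 - 3*x + 2/3) v dx for all v ∈ V.

Multiply both sides by a test function v and integrate from 0 to 4:
  ∫_0^4 −u''(x) v(x) dx = ∫_0^4 f(x) v(x) dx.
Integrate the LHS by parts once:
  ∫_0^4 −u'' v dx = −[u'(x) v(x)]_0^4 + ∫_0^4 u'(x) v'(x) dx.
Thus ∫_0^4 u'(x) v'(x) dx = ∫_0^4 f(x) v(x) dx + [u'(x) v(x)]_0^4.
Choose V so that boundary terms are either known or forced to vanish.
u has homogeneous Neumann: u'(0) = u'(4) = 0. So [u' v]_0^4 = 0·v(4) − 0·v(0) = 0 for any v; take V = H^1(0, 4).
Weak formulation: find u (satisfying any essential BC) such that ∫_0^4 u'(x) v'(x) dx = ∫_0^4 f v dx for all v ∈ V (homogeneous Neumann, so boundary terms vanish).
Substituting f(x) = x^2 - 3*x + 2/3, the right-hand side is ∫_0^4 (x^2 - 3*x + 2/3) v dx.
Compatibility check (pure Neumann): taking v ≡ 1 ∈ V gives 0 = ∫_0^4 f dx + (0) − (0), i.e. ∫_0^4 f dx must equal u'(0) − u'(4) = 0. Indeed ∫_0^4 (x^2 - 3*x + 2/3) dx = 0, so the data are compatible. The solution is then unique only up to an additive constant (fix it e.g. by requiring ∫_0^4 u dx = 0).


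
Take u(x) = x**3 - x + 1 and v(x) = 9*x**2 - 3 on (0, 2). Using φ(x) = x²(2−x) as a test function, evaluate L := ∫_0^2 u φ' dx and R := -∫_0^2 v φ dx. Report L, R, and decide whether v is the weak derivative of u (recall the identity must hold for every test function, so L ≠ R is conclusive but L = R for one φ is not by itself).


LHS = -76/15, RHS = -76/5. No, v is not the weak derivative of u.

u(x) = x**3 - x + 1, classical derivative u'(x) = 3*x**2 - 1.
φ(x) = x²(2−x), so φ'(x) = x*(4 - 3*x).
Note φ(0) = φ(2) = 0, so the boundary term u·φ vanishes.
LHS = ∫_0^2 u(x) φ'(x) dx = ∫_0^2 (-3*x^5 + 4*x^4 + 3*x^3 - 7*x^2 + 4*x) dx. Term by term:
  ∫_0^2 -3*x^5 dx = -32;  ∫_0^2 4*x^4 dx = 128/5;  ∫_0^2 3*x^3 dx = 12;
  ∫_0^2 -7*x^2 dx = -56/3;  ∫_0^2 4*x dx = 8.
Sum: -32 + 128/5 + 12 − 56/3 + 8 = -76/15.
So LHS = -76/15.
∫_0^2 v(x) φ(x) dx = ∫_0^2 (-9*x^5 + 18*x^4 + 3*x^3 - 6*x^2) dx. Term by term:
  ∫_0^2 -9*x^5 dx = -96;  ∫_0^2 18*x^4 dx = 576/5;  ∫_0^2 3*x^3 dx = 12;
  ∫_0^2 -6*x^2 dx = -16.
Sum: -96 + 576/5 + 12 − 16 = 76/5.
So RHS = -∫_0^2 v(x) φ(x) dx = -76/5.
LHS − RHS = 152/15 ≠ 0, so the identity fails.
(For a valid weak derivative the identity must hold for EVERY test function, in particular this one. The failure shows v is NOT the weak derivative of u.)
Correct weak derivative would be u'(x) = 3*x**2 - 1.


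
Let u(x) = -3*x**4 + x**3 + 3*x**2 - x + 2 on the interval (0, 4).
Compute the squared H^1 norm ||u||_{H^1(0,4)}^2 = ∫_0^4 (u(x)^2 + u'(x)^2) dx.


||u||_{H^1}^2 = 9347812/21

The H^1 norm (squared) on an interval (0, L) is
  ||u||_{H^1}^2 = ∫_0^L u(x)^2 dx + ∫_0^L u'(x)^2 dx.
Compute u'(x) = -12*x**3 + 3*x**2 + 6*x - 1.
Then u(x)^2 = 9*x**8 - 6*x**7 - 17*x**6 + 12*x**5 - 5*x**4 - 2*x**3 + 13*x**2 - 4*x + 4 and u'(x)^2 = 144*x**6 - 72*x**5 - 135*x**4 + 60*x**3 + 30*x**2 - 12*x + 1.
Integrate each monomial from 0 to 4 using ∫_0^4 c·x^n dx = c·4^(n+1)/(n+1):
  ∫_0^4 u(x)^2 dx = ∫_0^4 (9*x^8 - 6*x^7 - 17*x^6 + 12*x^5 - 5*x^4 - 2*x^3 + 13*x^2 - 4*x + 4) dx. Term by term:
    ∫_0^4 9*x^8 dx = 262144;  ∫_0^4 -6*x^7 dx = -49152;  ∫_0^4 -17*x^6 dx = -278528/7;
    ∫_0^4 12*x^5 dx = 8192;  ∫_0^4 -5*x^4 dx = -1024;  ∫_0^4 -2*x^3 dx = -128;
    ∫_0^4 13*x^2 dx = 832/3;  ∫_0^4 -4*x dx = -32;  ∫_0^4 4 dx = 16.
  Sum: 262144 − 49152 − 278528/7 + 8192 − 1024 − 128 + 832/3 − 32 + 16 = 3790576/21.
  ∫_0^4 u'(x)^2 dx = ∫_0^4 (144*x^6 - 72*x^5 - 135*x^4 + 60*x^3 + 30*x^2 - 12*x + 1) dx. Term by term:
    ∫_0^4 144*x^6 dx = 2359296/7;  ∫_0^4 -72*x^5 dx = -49152;  ∫_0^4 -135*x^4 dx = -27648;
    ∫_0^4 60*x^3 dx = 3840;  ∫_0^4 30*x^2 dx = 640;  ∫_0^4 -12*x dx = -96;
    ∫_0^4 1 dx = 4.
  Sum: 2359296/7 − 49152 − 27648 + 3840 + 640 − 96 + 4 = 1852412/7.
Adding: ||u||_{H^1}^2 = 3790576/21 + 1852412/7 = 9347812/21.


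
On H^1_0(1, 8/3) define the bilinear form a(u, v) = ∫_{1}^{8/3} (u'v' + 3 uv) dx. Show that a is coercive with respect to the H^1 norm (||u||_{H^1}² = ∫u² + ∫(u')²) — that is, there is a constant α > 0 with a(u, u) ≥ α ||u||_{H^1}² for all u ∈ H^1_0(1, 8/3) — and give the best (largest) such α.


α = 1

Coercivity of a(·,·) on H^1_0(1, 8/3) means a(u, u) ≥ α ||u||_{H^1}² for every u ∈ H^1_0.
The interval has length L = 5/3, and Poincaré/coercivity depend only on L. Here a(u, u) = ∫(u')² + (3)·∫u².
Here c = 3 ≥ 1, so a(u,u) = ∫(u')² + c∫u² ≥ ∫(u')² + ∫u² = ||u||_{H^1}², i.e. α = 1 works. No larger α is possible: a(u,u) ≥ α||u||_{H^1}² means (1−α)∫(u')² ≥ (α−c)∫u², and for the modes u_n = sin(nπ(x−x₀)/L) (x₀ the left endpoint) one has ∫u_n²/∫(u_n')² = (L/(nπ))² → 0, so a(u_n,u_n)/||u_n||_{H^1}² → 1. Hence the optimal constant is α = 1.
Therefore α = 1.


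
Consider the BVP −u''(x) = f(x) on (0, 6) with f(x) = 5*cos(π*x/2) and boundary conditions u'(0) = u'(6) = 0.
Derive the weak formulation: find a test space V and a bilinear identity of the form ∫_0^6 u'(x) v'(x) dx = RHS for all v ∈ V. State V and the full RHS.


V = H^1(0, 6) (no boundary constraint on v; u is determined up to an additive constant); weak form: ∫_0^6 u'v' dx = ∫_0^6 (5*cos(π*x/2)) v dx for all v ∈ V.

Multiply both sides by a test function v and integrate from 0 to 6:
  ∫_0^6 −u''(x) v(x) dx = ∫_0^6 f(x) v(x) dx.
Integrate the LHS by parts once:
  ∫_0^6 −u'' v dx = −[u'(x) v(x)]_0^6 + ∫_0^6 u'(x) v'(x) dx.
Thus ∫_0^6 u'(x) v'(x) dx = ∫_0^6 f(x) v(x) dx + [u'(x) v(x)]_0^6.
Choose V so that boundary terms are either known or forced to vanish.
u has homogeneous Neumann: u'(0) = u'(6) = 0. So [u' v]_0^6 = 0·v(6) − 0·v(0) = 0 for any v; take V = H^1(0, 6).
Weak formulation: find u (satisfying any essential BC) such that ∫_0^6 u'(x) v'(x) dx = ∫_0^6 f v dx for all v ∈ V (homogeneous Neumann, so boundary terms vanish).
Substituting f(x) = 5*cos(π*x/2), the right-hand side is ∫_0^6 (5*cos(π*x/2)) v dx.
Compatibility check (pure Neumann): taking v ≡ 1 ∈ V gives 0 = ∫_0^6 f dx + (0) − (0), i.e. ∫_0^6 f dx must equal u'(0) − u'(6) = 0. Indeed ∫_0^6 (5*cos(π*x/2)) dx = 0, so the data are compatible. The solution is then unique only up to an additive constant (fix it e.g. by requiring ∫_0^6 u dx = 0).


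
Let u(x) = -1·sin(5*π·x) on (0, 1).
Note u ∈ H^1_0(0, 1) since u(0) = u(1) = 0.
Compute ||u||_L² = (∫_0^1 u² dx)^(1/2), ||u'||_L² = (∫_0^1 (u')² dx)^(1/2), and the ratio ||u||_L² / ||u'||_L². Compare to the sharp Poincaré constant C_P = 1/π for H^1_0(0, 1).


||u||_L² / ||u'||_L² = 1/(5*π) < C_P = 1/π.

u(x) = -1·sin(5*π·x), so u'(x) = -5*π*cos(5*π*x).
Writing u(x) = A·sin(kπx/L) with A = -1 and k = 5, use ∫_0^L sin²(kπx/L) dx = L/2 and ∫_0^L cos²(kπx/L) dx = L/2.
u² = 1·sin²(5*π·x) and (u')² = 25*π^2·cos²(5*π·x), and each of sin², cos² integrates to L/2 = 1/2 over (0, 1).
∫_0^1 u² dx = 1/2, so ||u||_L² = sqrt(2)/2.
∫_0^1 (u')² dx = 25*π^2/2, so ||u'||_L² = 5*sqrt(2)*π/2.
Ratio ||u||_L² / ||u'||_L² = 1/(5*π).
Sharp Poincaré constant on H^1_0(0, 1) is C_P = L/π = 1/π, achieved by sin(π·x).
This is the k = 5 harmonic; the ratio L/(kπ) is strictly less than C_P = L/π, consistent with the sharp inequality ||u||_L² ≤ C_P ||u'||_L².


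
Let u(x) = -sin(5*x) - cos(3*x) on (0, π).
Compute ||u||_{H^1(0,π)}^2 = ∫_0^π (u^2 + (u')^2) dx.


||u||_{H^1(0,π)}^2 = 18*π

u'(x) = 3*sin(3*x) - 5*cos(5*x).
Expand u² and (u')² and integrate term by term on (0, π), using: for integers n ≥ 1, ∫_0^π sin²(nx) dx = ∫_0^π cos²(nx) dx = π/2; for n ≠ n', ∫_0^π sin(nx)sin(n'x) dx = ∫_0^π cos(nx)cos(n'x) dx = 0; and by product-to-sum, ∫_0^π sin(nx)cos(n'x) dx = ½∫_0^π [sin((n+n')x) + sin((n−n')x)] dx, which is 0 when n+n' is even and 2n/(n²−n'²) when n+n' is odd (it need not vanish on (0, π)).
  u² squared terms: (-1)²·∫cos(3x)² dx = 1·π/2 = π/2;  (-1)²·∫sin(5x)² dx = 1·π/2 = π/2.
  u² cross terms: 2·(-1)·(-1)·∫cos(3x)·sin(5x) dx = 2·(0) = 0.
  So ∫_0^π u² dx = π/2 + π/2 + 0 = π.
  (u')² squared terms: (-5)²·∫cos(5x)² dx = 25·π/2 = 25*π/2;  (3)²·∫sin(3x)² dx = 9·π/2 = 9*π/2.
  (u')² cross terms: 2·(-5)·(3)·∫cos(5x)·sin(3x) dx = -30·(0) = 0.
  So ∫_0^π (u')² dx = 25*π/2 + 9*π/2 + 0 = 17*π.
||u||_{H^1}^2 = (π) + (17*π) = 18*π.


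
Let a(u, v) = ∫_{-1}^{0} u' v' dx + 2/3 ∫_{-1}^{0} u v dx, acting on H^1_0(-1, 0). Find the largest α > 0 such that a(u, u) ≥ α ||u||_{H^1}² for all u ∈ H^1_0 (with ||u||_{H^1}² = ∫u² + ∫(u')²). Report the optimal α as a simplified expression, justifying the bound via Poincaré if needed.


α = (2/3 + π^2)/(1 + π^2)

Coercivity of a(·,·) on H^1_0(-1, 0) means a(u, u) ≥ α ||u||_{H^1}² for every u ∈ H^1_0.
The interval has length L = 1, and Poincaré/coercivity depend only on L. Here a(u, u) = ∫(u')² + (2/3)·∫u².
Here 0 < c = 2/3 < 1. The condition a(u,u) ≥ α||u||_{H^1}² reads (1−α)∫(u')² ≥ (α−c)∫u². Any admissible α is ≤ 1 (rapidly oscillating u have ∫u²/∫(u')² → 0), and α = 1 would force 0 ≥ (1−c)∫u², impossible since c < 1; so 1−α > 0. By the sharp Poincaré inequality on H^1_0 of an interval of length L, ∫(u')² ≥ (π/L)²∫u² with equality for the first sine mode sin(π(x−x₀)/L) (x₀ the left endpoint), so the inequality holds for all u iff (1−α)(π/L)² ≥ α − c, i.e. α ≤ ((π/L)² + c)/((π/L)² + 1) = (1 + c(L/π)²)/(1 + (L/π)²). With (π/L)² = π^2 and c = 2/3, the largest admissible constant is α = ((π/L)² + c)/((π/L)² + 1).
Simplifying, α = (2/3 + π^2)/(1 + π^2).


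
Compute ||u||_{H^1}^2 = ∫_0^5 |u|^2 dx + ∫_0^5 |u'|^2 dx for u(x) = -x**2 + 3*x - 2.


||u||_{H^1}^2 = 965/6

The H^1 norm (squared) on an interval (0, L) is
  ||u||_{H^1}^2 = ∫_0^L u(x)^2 dx + ∫_0^L u'(x)^2 dx.
Compute u'(x) = 3 - 2*x.
Then u(x)^2 = x**4 - 6*x**3 + 13*x**2 - 12*x + 4 and u'(x)^2 = 4*x**2 - 12*x + 9.
Integrate each monomial from 0 to 5 using ∫_0^5 c·x^n dx = c·5^(n+1)/(n+1):
  ∫_0^5 u(x)^2 dx = ∫_0^5 (x^4 - 6*x^3 + 13*x^2 - 12*x + 4) dx. Term by term:
    ∫_0^5 x^4 dx = 625;  ∫_0^5 -6*x^3 dx = -1875/2;  ∫_0^5 13*x^2 dx = 1625/3;
    ∫_0^5 -12*x dx = -150;  ∫_0^5 4 dx = 20.
  Sum: 625 − 1875/2 + 1625/3 − 150 + 20 = 595/6.
  ∫_0^5 u'(x)^2 dx = ∫_0^5 (4*x^2 - 12*x + 9) dx. Term by term:
    ∫_0^5 4*x^2 dx = 500/3;  ∫_0^5 -12*x dx = -150;  ∫_0^5 9 dx = 45.
  Sum: 500/3 − 150 + 45 = 185/3.
Adding: ||u||_{H^1}^2 = 595/6 + 185/3 = 965/6.


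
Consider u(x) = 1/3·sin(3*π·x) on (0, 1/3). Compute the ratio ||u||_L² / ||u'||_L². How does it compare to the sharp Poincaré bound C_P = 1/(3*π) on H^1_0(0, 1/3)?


||u||_L² / ||u'||_L² = 1/(3*π) = C_P.

u(x) = 1/3·sin(3*π·x), so u'(x) = π*cos(3*π*x).
Writing u(x) = A·sin(kπx/L) with A = 1/3 and k = 1, use ∫_0^L sin²(kπx/L) dx = L/2 and ∫_0^L cos²(kπx/L) dx = L/2.
u² = 1/9·sin²(3*π·x) and (u')² = π^2·cos²(3*π·x), and each of sin², cos² integrates to L/2 = 1/6 over (0, 1/3).
∫_0^1/3 u² dx = 1/54, so ||u||_L² = sqrt(6)/18.
∫_0^1/3 (u')² dx = π^2/6, so ||u'||_L² = sqrt(6)*π/6.
Ratio ||u||_L² / ||u'||_L² = 1/(3*π).
Sharp Poincaré constant on H^1_0(0, 1/3) is C_P = L/π = 1/(3*π), achieved by sin(3*π·x).
This is the k = 1 eigenfunction (up to amplitude), so the ratio equals the sharp Poincaré constant exactly.


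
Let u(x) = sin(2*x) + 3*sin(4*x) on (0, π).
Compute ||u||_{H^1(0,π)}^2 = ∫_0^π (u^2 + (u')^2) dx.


||u||_{H^1(0,π)}^2 = 79*π

u'(x) = 2*cos(2*x) + 12*cos(4*x).
Expand u² and (u')² and integrate term by term on (0, π), using: for integers n ≥ 1, ∫_0^π sin²(nx) dx = ∫_0^π cos²(nx) dx = π/2; for n ≠ n', ∫_0^π sin(nx)sin(n'x) dx = ∫_0^π cos(nx)cos(n'x) dx = 0; and by product-to-sum, ∫_0^π sin(nx)cos(n'x) dx = ½∫_0^π [sin((n+n')x) + sin((n−n')x)] dx, which is 0 when n+n' is even and 2n/(n²−n'²) when n+n' is odd (it need not vanish on (0, π)).
  u² squared terms: (3)²·∫sin(4x)² dx = 9·π/2 = 9*π/2;  (1)²·∫sin(2x)² dx = 1·π/2 = π/2.
  u² cross terms: 2·(3)·(1)·∫sin(4x)·sin(2x) dx = 6·(0) = 0.
  So ∫_0^π u² dx = 9*π/2 + π/2 + 0 = 5*π.
  (u')² squared terms: (2)²·∫cos(2x)² dx = 4·π/2 = 2*π;  (12)²·∫cos(4x)² dx = 144·π/2 = 72*π.
  (u')² cross terms: 2·(2)·(12)·∫cos(2x)·cos(4x) dx = 48·(0) = 0.
  So ∫_0^π (u')² dx = 2*π + 72*π + 0 = 74*π.
||u||_{H^1}^2 = (5*π) + (74*π) = 79*π.


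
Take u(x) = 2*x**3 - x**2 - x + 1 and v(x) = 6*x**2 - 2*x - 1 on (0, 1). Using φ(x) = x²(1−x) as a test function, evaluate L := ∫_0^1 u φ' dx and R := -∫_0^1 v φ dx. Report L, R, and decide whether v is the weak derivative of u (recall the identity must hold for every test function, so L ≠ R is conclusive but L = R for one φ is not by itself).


LHS = -1/60, RHS = -1/60. Yes, v = u' weakly.

u(x) = 2*x**3 - x**2 - x + 1, classical derivative u'(x) = 6*x**2 - 2*x - 1.
φ(x) = x²(1−x), so φ'(x) = x*(2 - 3*x).
Note φ(0) = φ(1) = 0, so the boundary term u·φ vanishes.
LHS = ∫_0^1 u(x) φ'(x) dx = ∫_0^1 (-6*x^5 + 7*x^4 + x^3 - 5*x^2 + 2*x) dx. Term by term:
  ∫_0^1 -6*x^5 dx = -1;  ∫_0^1 7*x^4 dx = 7/5;  ∫_0^1 x^3 dx = 1/4;
  ∫_0^1 -5*x^2 dx = -5/3;  ∫_0^1 2*x dx = 1.
Sum: -1 + 7/5 + 1/4 − 5/3 + 1 = -1/60.
So LHS = -1/60.
∫_0^1 v(x) φ(x) dx = ∫_0^1 (-6*x^5 + 8*x^4 - x^3 - x^2) dx. Term by term:
  ∫_0^1 -6*x^5 dx = -1;  ∫_0^1 8*x^4 dx = 8/5;  ∫_0^1 -x^3 dx = -1/4;
  ∫_0^1 -x^2 dx = -1/3.
Sum: -1 + 8/5 − 1/4 − 1/3 = 1/60.
So RHS = -∫_0^1 v(x) φ(x) dx = -1/60.
LHS = RHS, so the identity holds for this test φ.
Moreover u is smooth here and v(x) = u'(x) = 6*x**2 - 2*x - 1 pointwise, so the identity holds for every test function. Hence v is the weak derivative of u.


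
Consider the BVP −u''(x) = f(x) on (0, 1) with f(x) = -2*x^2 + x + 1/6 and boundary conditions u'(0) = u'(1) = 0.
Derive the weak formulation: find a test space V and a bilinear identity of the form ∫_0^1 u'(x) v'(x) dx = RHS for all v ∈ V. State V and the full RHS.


V = H^1(0, 1) (no boundary constraint on v; u is determined up to an additive constant); weak form: ∫_0^1 u'v' dx = ∫_0^1 (-2*x^2 + x + 1/6) v dx for all v ∈ V.

Multiply both sides by a test function v and integrate from 0 to 1:
  ∫_0^1 −u''(x) v(x) dx = ∫_0^1 f(x) v(x) dx.
Integrate the LHS by parts once:
  ∫_0^1 −u'' v dx = −[u'(x) v(x)]_0^1 + ∫_0^1 u'(x) v'(x) dx.
Thus ∫_0^1 u'(x) v'(x) dx = ∫_0^1 f(x) v(x) dx + [u'(x) v(x)]_0^1.
Choose V so that boundary terms are either known or forced to vanish.
u has homogeneous Neumann: u'(0) = u'(1) = 0. So [u' v]_0^1 = 0·v(1) − 0·v(0) = 0 for any v; take V = H^1(0, 1).
Weak formulation: find u (satisfying any essential BC) such that ∫_0^1 u'(x) v'(x) dx = ∫_0^1 f v dx for all v ∈ V (homogeneous Neumann, so boundary terms vanish).
Substituting f(x) = -2*x^2 + x + 1/6, the right-hand side is ∫_0^1 (-2*x^2 + x + 1/6) v dx.
Compatibility check (pure Neumann): taking v ≡ 1 ∈ V gives 0 = ∫_0^1 f dx + (0) − (0), i.e. ∫_0^1 f dx must equal u'(0) − u'(1) = 0. Indeed ∫_0^1 (-2*x^2 + x + 1/6) dx = 0, so the data are compatible. The solution is then unique only up to an additive constant (fix it e.g. by requiring ∫_0^1 u dx = 0).


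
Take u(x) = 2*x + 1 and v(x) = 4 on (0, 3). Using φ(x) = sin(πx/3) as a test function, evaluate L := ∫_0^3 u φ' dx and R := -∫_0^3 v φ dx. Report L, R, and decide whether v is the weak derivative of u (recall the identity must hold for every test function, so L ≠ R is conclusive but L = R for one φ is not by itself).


LHS = -12/π, RHS = -24/π. No, v is not the weak derivative of u.

u(x) = 2*x + 1, classical derivative u'(x) = 2.
φ(x) = sin(πx/3), so φ'(x) = π*cos(π*x/3)/3.
Note φ(0) = φ(3) = 0, so the boundary term u·φ vanishes.
LHS = ∫_0^3 u(x) φ'(x) dx = ∫_0^3 (2*π*x*cos(π*x/3)/3 + π*cos(π*x/3)/3) dx. Term by term:
  ∫_0^3 π*cos(π*x/3)/3 dx = 0;  ∫_0^3 2*π*x*cos(π*x/3)/3 dx = -12/π.
Sum: 0 − 12/π = -12/π.
So LHS = -12/π.
∫_0^3 v(x) φ(x) dx = ∫_0^3 (4*sin(π*x/3)) dx. Term by term:
  ∫_0^3 4*sin(π*x/3) dx = 24/π.
So RHS = -∫_0^3 v(x) φ(x) dx = -24/π.
LHS − RHS = 12/π ≠ 0, so the identity fails.
(For a valid weak derivative the identity must hold for EVERY test function, in particular this one. The failure shows v is NOT the weak derivative of u.)
Correct weak derivative would be u'(x) = 2.


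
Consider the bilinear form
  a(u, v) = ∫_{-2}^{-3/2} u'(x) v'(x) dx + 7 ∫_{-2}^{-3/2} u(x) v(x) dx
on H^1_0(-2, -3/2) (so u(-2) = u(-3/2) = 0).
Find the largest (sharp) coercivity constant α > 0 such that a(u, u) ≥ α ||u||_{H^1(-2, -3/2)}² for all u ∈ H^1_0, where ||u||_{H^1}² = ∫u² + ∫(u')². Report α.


α = 1

Coercivity of a(·,·) on H^1_0(-2, -3/2) means a(u, u) ≥ α ||u||_{H^1}² for every u ∈ H^1_0.
The interval has length L = 1/2, and Poincaré/coercivity depend only on L. Here a(u, u) = ∫(u')² + (7)·∫u².
Here c = 7 ≥ 1, so a(u,u) = ∫(u')² + c∫u² ≥ ∫(u')² + ∫u² = ||u||_{H^1}², i.e. α = 1 works. No larger α is possible: a(u,u) ≥ α||u||_{H^1}² means (1−α)∫(u')² ≥ (α−c)∫u², and for the modes u_n = sin(nπ(x−x₀)/L) (x₀ the left endpoint) one has ∫u_n²/∫(u_n')² = (L/(nπ))² → 0, so a(u_n,u_n)/||u_n||_{H^1}² → 1. Hence the optimal constant is α = 1.
Therefore α = 1.


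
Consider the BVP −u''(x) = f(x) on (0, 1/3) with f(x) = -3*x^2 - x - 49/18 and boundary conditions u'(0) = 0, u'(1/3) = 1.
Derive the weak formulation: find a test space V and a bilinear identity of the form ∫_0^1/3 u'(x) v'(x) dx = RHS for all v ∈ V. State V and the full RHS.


V = H^1(0, 1/3) (v unrestricted at boundary; u is determined up to an additive constant); weak form: ∫_0^1/3 u'v' dx = ∫_0^1/3 (-3*x^2 - x - 49/18) v dx + v(1/3) for all v ∈ V.

Multiply both sides by a test function v and integrate from 0 to 1/3:
  ∫_0^1/3 −u''(x) v(x) dx = ∫_0^1/3 f(x) v(x) dx.
Integrate the LHS by parts once:
  ∫_0^1/3 −u'' v dx = −[u'(x) v(x)]_0^1/3 + ∫_0^1/3 u'(x) v'(x) dx.
Thus ∫_0^1/3 u'(x) v'(x) dx = ∫_0^1/3 f(x) v(x) dx + [u'(x) v(x)]_0^1/3.
Choose V so that boundary terms are either known or forced to vanish.
u has inhomogeneous Neumann u'(0) = 0, u'(1/3) = 1. [u' v]_0^1/3 = (1)·v(1/3) − (0)·v(0) = v(1/3). Take V = H^1(0, 1/3); boundary term becomes part of RHS.
Weak formulation: find u (satisfying any essential BC) such that ∫_0^1/3 u'(x) v'(x) dx = ∫_0^1/3 f v dx + v(1/3) for all v ∈ V (Neumann data are natural BCs: they enter the RHS as boundary terms).
Substituting f(x) = -3*x^2 - x - 49/18, the right-hand side is ∫_0^1/3 (-3*x^2 - x - 49/18) v dx + v(1/3).
Compatibility check (pure Neumann): taking v ≡ 1 ∈ V gives 0 = ∫_0^1/3 f dx + (1) − (0), i.e. ∫_0^1/3 f dx must equal u'(0) − u'(1/3) = -1. Indeed ∫_0^1/3 (-3*x^2 - x - 49/18) dx = -1, so the data are compatible. The solution is then unique only up to an additive constant (fix it e.g. by requiring ∫_0^1/3 u dx = 0).


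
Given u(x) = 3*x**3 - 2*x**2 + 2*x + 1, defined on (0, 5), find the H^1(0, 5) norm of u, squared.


||u||_{H^1}^2 = 5052625/42

The H^1 norm (squared) on an interval (0, L) is
  ||u||_{H^1}^2 = ∫_0^L u(x)^2 dx + ∫_0^L u'(x)^2 dx.
Compute u'(x) = 9*x**2 - 4*x + 2.
Then u(x)^2 = 9*x**6 - 12*x**5 + 16*x**4 - 2*x**3 + 4*x + 1 and u'(x)^2 = 81*x**4 - 72*x**3 + 52*x**2 - 16*x + 4.
Integrate each monomial from 0 to 5 using ∫_0^5 c·x^n dx = c·5^(n+1)/(n+1):
  ∫_0^5 u(x)^2 dx = ∫_0^5 (9*x^6 - 12*x^5 + 16*x^4 - 2*x^3 + 4*x + 1) dx. Term by term:
    ∫_0^5 9*x^6 dx = 703125/7;  ∫_0^5 -12*x^5 dx = -31250;  ∫_0^5 16*x^4 dx = 10000;
    ∫_0^5 -2*x^3 dx = -625/2;  ∫_0^5 4*x dx = 50;  ∫_0^5 1 dx = 5.
  Sum: 703125/7 − 31250 + 10000 − 625/2 + 50 + 5 = 1105145/14.
  ∫_0^5 u'(x)^2 dx = ∫_0^5 (81*x^4 - 72*x^3 + 52*x^2 - 16*x + 4) dx. Term by term:
    ∫_0^5 81*x^4 dx = 50625;  ∫_0^5 -72*x^3 dx = -11250;  ∫_0^5 52*x^2 dx = 6500/3;
    ∫_0^5 -16*x dx = -200;  ∫_0^5 4 dx = 20.
  Sum: 50625 − 11250 + 6500/3 − 200 + 20 = 124085/3.
Adding: ||u||_{H^1}^2 = 1105145/14 + 124085/3 = 5052625/42.


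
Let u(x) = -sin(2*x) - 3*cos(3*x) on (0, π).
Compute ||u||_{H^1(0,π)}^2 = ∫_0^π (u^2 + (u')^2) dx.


||u||_{H^1(0,π)}^2 = -48 + 95*π/2

u'(x) = 9*sin(3*x) - 2*cos(2*x).
Expand u² and (u')² and integrate term by term on (0, π), using: for integers n ≥ 1, ∫_0^π sin²(nx) dx = ∫_0^π cos²(nx) dx = π/2; for n ≠ n', ∫_0^π sin(nx)sin(n'x) dx = ∫_0^π cos(nx)cos(n'x) dx = 0; and by product-to-sum, ∫_0^π sin(nx)cos(n'x) dx = ½∫_0^π [sin((n+n')x) + sin((n−n')x)] dx, which is 0 when n+n' is even and 2n/(n²−n'²) when n+n' is odd (it need not vanish on (0, π)).
  u² squared terms: (-1)²·∫sin(2x)² dx = 1·π/2 = π/2;  (-3)²·∫cos(3x)² dx = 9·π/2 = 9*π/2.
  u² cross terms: 2·(-1)·(-3)·∫sin(2x)·cos(3x) dx = 6·(-4/5) = -24/5.
  So ∫_0^π u² dx = π/2 + 9*π/2 − 24/5 = -24/5 + 5*π.
  (u')² squared terms: (-2)²·∫cos(2x)² dx = 4·π/2 = 2*π;  (9)²·∫sin(3x)² dx = 81·π/2 = 81*π/2.
  (u')² cross terms: 2·(-2)·(9)·∫cos(2x)·sin(3x) dx = -36·(6/5) = -216/5.
  So ∫_0^π (u')² dx = 2*π + 81*π/2 − 216/5 = -216/5 + 85*π/2.
||u||_{H^1}^2 = (-24/5 + 5*π) + (-216/5 + 85*π/2) = -48 + 95*π/2.


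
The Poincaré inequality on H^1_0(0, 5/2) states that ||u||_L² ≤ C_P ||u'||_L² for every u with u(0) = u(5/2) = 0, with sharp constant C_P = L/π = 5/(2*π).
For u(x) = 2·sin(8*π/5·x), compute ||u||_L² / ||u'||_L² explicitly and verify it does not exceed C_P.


||u||_L² / ||u'||_L² = 5/(8*π) < C_P = 5/(2*π).

u(x) = 2·sin(8*π/5·x), so u'(x) = 16*π*cos(8*π*x/5)/5.
Writing u(x) = A·sin(kπx/L) with A = 2 and k = 4, use ∫_0^L sin²(kπx/L) dx = L/2 and ∫_0^L cos²(kπx/L) dx = L/2.
u² = 4·sin²(8*π/5·x) and (u')² = 256*π^2/25·cos²(8*π/5·x), and each of sin², cos² integrates to L/2 = 5/4 over (0, 5/2).
∫_0^5/2 u² dx = 5, so ||u||_L² = sqrt(5).
∫_0^5/2 (u')² dx = 64*π^2/5, so ||u'||_L² = 8*sqrt(5)*π/5.
Ratio ||u||_L² / ||u'||_L² = 5/(8*π).
Sharp Poincaré constant on H^1_0(0, 5/2) is C_P = L/π = 5/(2*π), achieved by sin(2*π/5·x).
This is the k = 4 harmonic; the ratio L/(kπ) is strictly less than C_P = L/π, consistent with the sharp inequality ||u||_L² ≤ C_P ||u'||_L².


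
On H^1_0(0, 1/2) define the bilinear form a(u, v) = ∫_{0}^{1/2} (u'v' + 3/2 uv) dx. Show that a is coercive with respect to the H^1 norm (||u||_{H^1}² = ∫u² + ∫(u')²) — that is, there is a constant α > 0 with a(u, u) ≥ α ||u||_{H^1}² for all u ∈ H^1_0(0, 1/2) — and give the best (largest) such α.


α = 1

Coercivity of a(·,·) on H^1_0(0, 1/2) means a(u, u) ≥ α ||u||_{H^1}² for every u ∈ H^1_0.
The interval has length L = 1/2, and Poincaré/coercivity depend only on L. Here a(u, u) = ∫(u')² + (3/2)·∫u².
Here c = 3/2 ≥ 1, so a(u,u) = ∫(u')² + c∫u² ≥ ∫(u')² + ∫u² = ||u||_{H^1}², i.e. α = 1 works. No larger α is possible: a(u,u) ≥ α||u||_{H^1}² means (1−α)∫(u')² ≥ (α−c)∫u², and for the modes u_n = sin(nπ(x−x₀)/L) (x₀ the left endpoint) one has ∫u_n²/∫(u_n')² = (L/(nπ))² → 0, so a(u_n,u_n)/||u_n||_{H^1}² → 1. Hence the optimal constant is α = 1.
Therefore α = 1.


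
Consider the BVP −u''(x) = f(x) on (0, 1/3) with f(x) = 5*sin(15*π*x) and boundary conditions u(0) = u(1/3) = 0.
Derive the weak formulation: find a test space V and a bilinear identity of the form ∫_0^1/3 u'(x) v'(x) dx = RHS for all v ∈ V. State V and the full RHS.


V = H^1_0(0, 1/3) (so v(0) = v(1/3) = 0); weak form: ∫_0^1/3 u'v' dx = ∫_0^1/3 (5*sin(15*π*x)) v dx for all v ∈ V.

Multiply both sides by a test function v and integrate from 0 to 1/3:
  ∫_0^1/3 −u''(x) v(x) dx = ∫_0^1/3 f(x) v(x) dx.
Integrate the LHS by parts once:
  ∫_0^1/3 −u'' v dx = −[u'(x) v(x)]_0^1/3 + ∫_0^1/3 u'(x) v'(x) dx.
Thus ∫_0^1/3 u'(x) v'(x) dx = ∫_0^1/3 f(x) v(x) dx + [u'(x) v(x)]_0^1/3.
Choose V so that boundary terms are either known or forced to vanish.
u is Dirichlet: u(0) = u(1/3) = 0. Let V = H^1_0(0, 1/3); then v(0) = v(1/3) = 0, and [u' v]_0^1/3 = 0.
Weak formulation: find u (satisfying any essential BC) such that ∫_0^1/3 u'(x) v'(x) dx = ∫_0^1/3 f v dx for all v ∈ V.
Substituting f(x) = 5*sin(15*π*x), the right-hand side is ∫_0^1/3 (5*sin(15*π*x)) v dx.


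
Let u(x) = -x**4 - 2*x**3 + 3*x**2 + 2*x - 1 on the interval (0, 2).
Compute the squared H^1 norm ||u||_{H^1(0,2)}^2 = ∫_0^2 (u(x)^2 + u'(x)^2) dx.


||u||_{H^1}^2 = 23098/45

The H^1 norm (squared) on an interval (0, L) is
  ||u||_{H^1}^2 = ∫_0^L u(x)^2 dx + ∫_0^L u'(x)^2 dx.
Compute u'(x) = -4*x**3 - 6*x**2 + 6*x + 2.
Then u(x)^2 = x**8 + 4*x**7 - 2*x**6 - 16*x**5 + 3*x**4 + 16*x**3 - 2*x**2 - 4*x + 1 and u'(x)^2 = 16*x**6 + 48*x**5 - 12*x**4 - 88*x**3 + 12*x**2 + 24*x + 4.
Integrate each monomial from 0 to 2 using ∫_0^2 c·x^n dx = c·2^(n+1)/(n+1):
  ∫_0^2 u(x)^2 dx = ∫_0^2 (x^8 + 4*x^7 - 2*x^6 - 16*x^5 + 3*x^4 + 16*x^3 - 2*x^2 - 4*x + 1) dx. Term by term:
    ∫_0^2 x^8 dx = 512/9;  ∫_0^2 4*x^7 dx = 128;  ∫_0^2 -2*x^6 dx = -256/7;
    ∫_0^2 -16*x^5 dx = -512/3;  ∫_0^2 3*x^4 dx = 96/5;  ∫_0^2 16*x^3 dx = 64;
    ∫_0^2 -2*x^2 dx = -16/3;  ∫_0^2 -4*x dx = -8;  ∫_0^2 1 dx = 2.
  Sum: 512/9 + 128 − 256/7 − 512/3 + 96/5 + 64 − 16/3 − 8 + 2 = 15598/315.
  ∫_0^2 u'(x)^2 dx = ∫_0^2 (16*x^6 + 48*x^5 - 12*x^4 - 88*x^3 + 12*x^2 + 24*x + 4) dx. Term by term:
    ∫_0^2 16*x^6 dx = 2048/7;  ∫_0^2 48*x^5 dx = 512;  ∫_0^2 -12*x^4 dx = -384/5;
    ∫_0^2 -88*x^3 dx = -352;  ∫_0^2 12*x^2 dx = 32;  ∫_0^2 24*x dx = 48;
    ∫_0^2 4 dx = 8.
  Sum: 2048/7 + 512 − 384/5 − 352 + 32 + 48 + 8 = 16232/35.
Adding: ||u||_{H^1}^2 = 15598/315 + 16232/35 = 23098/45.
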